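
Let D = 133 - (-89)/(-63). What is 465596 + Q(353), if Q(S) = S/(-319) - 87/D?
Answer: 1231268603151/2644510 ≈ 4.6559e+5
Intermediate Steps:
D = 8290/63 (D = 133 - (-89)*(-1)/63 = 133 - 1*89/63 = 133 - 89/63 = 8290/63 ≈ 131.59)
Q(S) = -5481/8290 - S/319 (Q(S) = S/(-319) - 87/8290/63 = S*(-1/319) - 87*63/8290 = -S/319 - 5481/8290 = -5481/8290 - S/319)
465596 + Q(353) = 465596 + (-5481/8290 - 1/319*353) = 465596 + (-5481/8290 - 353/319) = 465596 - 4674809/2644510 = 1231268603151/2644510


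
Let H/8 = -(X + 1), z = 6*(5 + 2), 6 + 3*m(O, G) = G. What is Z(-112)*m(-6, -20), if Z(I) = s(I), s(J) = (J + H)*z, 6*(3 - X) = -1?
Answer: 158704/3 ≈ 52901.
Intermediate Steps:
X = 19/6 (X = 3 - ⅙*(-1) = 3 + ⅙ = 19/6 ≈ 3.1667)
m(O, G) = -2 + G/3
z = 42 (z = 6*7 = 42)
H = -100/3 (H = 8*(-(19/6 + 1)) = 8*(-1*25/6) = 8*(-25/6) = -100/3 ≈ -33.333)
s(J) = -1400 + 42*J (s(J) = (J - 100/3)*42 = (-100/3 + J)*42 = -1400 + 42*J)
Z(I) = -1400 + 42*I
Z(-112)*m(-6, -20) = (-1400 + 42*(-112))*(-2 + (⅓)*(-20)) = (-1400 - 4704)*(-2 - 20/3) = -6104*(-26/3) = 158704/3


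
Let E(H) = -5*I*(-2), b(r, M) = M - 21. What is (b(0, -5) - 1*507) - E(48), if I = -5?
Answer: -483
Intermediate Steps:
b(r, M) = -21 + M
E(H) = -50 (E(H) = -5*(-5)*(-2) = 25*(-2) = -50)
(b(0, -5) - 1*507) - E(48) = ((-21 - 5) - 1*507) - 1*(-50) = (-26 - 507) + 50 = -533 + 50 = -483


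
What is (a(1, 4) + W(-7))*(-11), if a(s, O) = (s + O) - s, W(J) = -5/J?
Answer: -363/7 ≈ -51.857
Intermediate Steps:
a(s, O) = O (a(s, O) = (O + s) - s = O)
(a(1, 4) + W(-7))*(-11) = (4 - 5/(-7))*(-11) = (4 - 5*(-1/7))*(-11) = (4 + 5/7)*(-11) = (33/7)*(-11) = -363/7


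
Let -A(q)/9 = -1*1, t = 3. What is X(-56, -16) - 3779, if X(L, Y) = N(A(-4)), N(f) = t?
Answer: -3776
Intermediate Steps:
A(q) = 9 (A(q) = -(-9) = -9*(-1) = 9)
N(f) = 3
X(L, Y) = 3
X(-56, -16) - 3779 = 3 - 3779 = -3776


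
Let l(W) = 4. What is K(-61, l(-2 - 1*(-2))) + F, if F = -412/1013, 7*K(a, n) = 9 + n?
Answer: 10285/7091 ≈ 1.4504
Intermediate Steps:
K(a, n) = 9/7 + n/7 (K(a, n) = (9 + n)/7 = 9/7 + n/7)
F = -412/1013 (F = -412*1/1013 = -412/1013 ≈ -0.40671)
K(-61, l(-2 - 1*(-2))) + F = (9/7 + (1/7)*4) - 412/1013 = (9/7 + 4/7) - 412/1013 = 13/7 - 412/1013 = 10285/7091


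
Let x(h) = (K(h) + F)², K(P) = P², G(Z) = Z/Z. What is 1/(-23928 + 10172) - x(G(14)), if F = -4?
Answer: -123805/13756 ≈ -9.0001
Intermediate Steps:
G(Z) = 1
x(h) = (-4 + h²)² (x(h) = (h² - 4)² = (-4 + h²)²)
1/(-23928 + 10172) - x(G(14)) = 1/(-23928 + 10172) - (-4 + 1²)² = 1/(-13756) - (-4 + 1)² = -1/13756 - 1*(-3)² = -1/13756 - 1*9 = -1/13756 - 9 = -123805/13756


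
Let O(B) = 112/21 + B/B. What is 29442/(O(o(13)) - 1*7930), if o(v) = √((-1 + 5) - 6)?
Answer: -88326/23771 ≈ -3.7157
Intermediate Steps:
o(v) = I*√2 (o(v) = √(4 - 6) = √(-2) = I*√2)
O(B) = 19/3 (O(B) = 112*(1/21) + 1 = 16/3 + 1 = 19/3)
29442/(O(o(13)) - 1*7930) = 29442/(19/3 - 1*7930) = 29442/(19/3 - 7930) = 29442/(-23771/3) = 29442*(-3/23771) = -88326/23771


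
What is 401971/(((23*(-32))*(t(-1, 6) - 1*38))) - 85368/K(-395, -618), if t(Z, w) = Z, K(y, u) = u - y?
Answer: 110436635/278304 ≈ 396.82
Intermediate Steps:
401971/(((23*(-32))*(t(-1, 6) - 1*38))) - 85368/K(-395, -618) = 401971/(((23*(-32))*(-1 - 1*38))) - 85368/(-618 - 1*(-395)) = 401971/((-736*(-1 - 38))) - 85368/(-618 + 395) = 401971/((-736*(-39))) - 85368/(-223) = 401971/28704 - 85368*(-1/223) = 401971*(1/28704) + 85368/223 = 17477/1248 + 85368/223 = 110436635/278304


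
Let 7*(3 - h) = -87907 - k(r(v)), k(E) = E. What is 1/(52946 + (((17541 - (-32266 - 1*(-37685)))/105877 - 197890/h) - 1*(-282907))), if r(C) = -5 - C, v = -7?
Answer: 930976461/312656677545308 ≈ 2.9776e-6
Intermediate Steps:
h = 87930/7 (h = 3 - (-87907 - (-5 - 1*(-7)))/7 = 3 - (-87907 - (-5 + 7))/7 = 3 - (-87907 - 1*2)/7 = 3 - (-87907 - 2)/7 = 3 - ⅐*(-87909) = 3 + 87909/7 = 87930/7 ≈ 12561.)
1/(52946 + (((17541 - (-32266 - 1*(-37685)))/105877 - 197890/h) - 1*(-282907))) = 1/(52946 + (((17541 - (-32266 - 1*(-37685)))/105877 - 197890/87930/7) - 1*(-282907))) = 1/(52946 + (((17541 - (-32266 + 37685))*(1/105877) - 197890*7/87930) + 282907)) = 1/(52946 + (((17541 - 1*5419)*(1/105877) - 138523/8793) + 282907)) = 1/(52946 + (((17541 - 5419)*(1/105877) - 138523/8793) + 282907)) = 1/(52946 + ((12122*(1/105877) - 138523/8793) + 282907)) = 1/(52946 + ((12122/105877 - 138523/8793) + 282907)) = 1/(52946 + (-14559810925/930976461 + 282907)) = 1/(52946 + 263365197841202/930976461) = 1/(312656677545308/930976461) = 930976461/312656677545308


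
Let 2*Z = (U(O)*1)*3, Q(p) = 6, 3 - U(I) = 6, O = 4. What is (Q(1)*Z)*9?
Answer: -243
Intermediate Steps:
U(I) = -3 (U(I) = 3 - 1*6 = 3 - 6 = -3)
Z = -9/2 (Z = (-3*1*3)/2 = (-3*3)/2 = (½)*(-9) = -9/2 ≈ -4.5000)
(Q(1)*Z)*9 = (6*(-9/2))*9 = -27*9 = -243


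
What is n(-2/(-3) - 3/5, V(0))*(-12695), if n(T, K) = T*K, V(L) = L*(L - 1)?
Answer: 0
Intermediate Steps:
V(L) = L*(-1 + L)
n(T, K) = K*T
n(-2/(-3) - 3/5, V(0))*(-12695) = ((0*(-1 + 0))*(-2/(-3) - 3/5))*(-12695) = ((0*(-1))*(-2*(-⅓) - 3*⅕))*(-12695) = (0*(⅔ - ⅗))*(-12695) = (0*(1/15))*(-12695) = 0*(-12695) = 0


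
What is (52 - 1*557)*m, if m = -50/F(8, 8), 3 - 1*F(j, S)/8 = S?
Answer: -2525/4 ≈ -631.25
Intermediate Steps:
F(j, S) = 24 - 8*S
m = 5/4 (m = -50/(24 - 8*8) = -50/(24 - 64) = -50/(-40) = -50*(-1/40) = 5/4 ≈ 1.2500)
(52 - 1*557)*m = (52 - 1*557)*(5/4) = (52 - 557)*(5/4) = -505*5/4 = -2525/4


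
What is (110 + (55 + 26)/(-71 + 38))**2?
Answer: 1399489/121 ≈ 11566.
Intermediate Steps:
(110 + (55 + 26)/(-71 + 38))**2 = (110 + 81/(-33))**2 = (110 + 81*(-1/33))**2 = (110 - 27/11)**2 = (1183/11)**2 = 1399489/121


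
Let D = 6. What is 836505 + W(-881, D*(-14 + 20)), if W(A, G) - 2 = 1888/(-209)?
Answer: 174828075/209 ≈ 8.3650e+5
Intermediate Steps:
W(A, G) = -1470/209 (W(A, G) = 2 + 1888/(-209) = 2 + 1888*(-1/209) = 2 - 1888/209 = -1470/209)
836505 + W(-881, D*(-14 + 20)) = 836505 - 1470/209 = 174828075/209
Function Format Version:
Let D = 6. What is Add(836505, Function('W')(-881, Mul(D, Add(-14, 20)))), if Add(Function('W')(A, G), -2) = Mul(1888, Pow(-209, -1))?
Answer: Rational(174828075, 209) ≈ 8.3650e+5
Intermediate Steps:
Function('W')(A, G) = Rational(-1470, 209) (Function('W')(A, G) = Add(2, Mul(1888, Pow(-209, -1))) = Add(2, Mul(1888, Rational(-1, 209))) = Add(2, Rational(-1888, 209)) = Rational(-1470, 209))
Add(836505, Function('W')(-881, Mul(D, Add(-14, 20)))) = Add(836505, Rational(-1470, 209)) = Rational(174828075, 209)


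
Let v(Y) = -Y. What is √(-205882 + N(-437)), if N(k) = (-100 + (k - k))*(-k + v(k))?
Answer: I*√293282 ≈ 541.55*I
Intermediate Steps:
N(k) = 200*k (N(k) = (-100 + (k - k))*(-k - k) = (-100 + 0)*(-2*k) = -(-200)*k = 200*k)
√(-205882 + N(-437)) = √(-205882 + 200*(-437)) = √(-205882 - 87400) = √(-293282) = I*√293282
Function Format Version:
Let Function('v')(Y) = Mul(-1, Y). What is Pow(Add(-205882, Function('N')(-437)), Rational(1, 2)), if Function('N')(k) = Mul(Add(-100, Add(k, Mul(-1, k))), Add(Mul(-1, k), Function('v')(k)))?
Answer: Mul(I, Pow(293282, Rational(1, 2))) ≈ Mul(541.55, I)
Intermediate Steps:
Function('N')(k) = Mul(200, k) (Function('N')(k) = Mul(Add(-100, Add(k, Mul(-1, k))), Add(Mul(-1, k), Mul(-1, k))) = Mul(Add(-100, 0), Mul(-2, k)) = Mul(-100, Mul(-2, k)) = Mul(200, k))
Pow(Add(-205882, Function('N')(-437)), Rational(1, 2)) = Pow(Add(-205882, Mul(200, -437)), Rational(1, 2)) = Pow(Add(-205882, -87400), Rational(1, 2)) = Pow(-293282, Rational(1, 2)) = Mul(I, Pow(293282, Rational(1, 2)))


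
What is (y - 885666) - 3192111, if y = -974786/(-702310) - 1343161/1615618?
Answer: -2313454446690866911/567332338790 ≈ -4.0778e+6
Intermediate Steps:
y = 315783202919/567332338790 (y = -974786*(-1/702310) - 1343161*1/1615618 = 487393/351155 - 1343161/1615618 = 315783202919/567332338790 ≈ 0.55661)
(y - 885666) - 3192111 = (315783202919/567332338790 - 885666) - 3192111 = -502466647383581221/567332338790 - 3192111 = -2313454446690866911/567332338790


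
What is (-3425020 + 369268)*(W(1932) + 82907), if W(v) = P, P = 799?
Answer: -255784776912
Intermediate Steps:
W(v) = 799
(-3425020 + 369268)*(W(1932) + 82907) = (-3425020 + 369268)*(799 + 82907) = -3055752*83706 = -255784776912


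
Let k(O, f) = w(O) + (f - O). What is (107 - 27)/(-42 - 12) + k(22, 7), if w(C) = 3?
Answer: -364/27 ≈ -13.481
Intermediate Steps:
k(O, f) = 3 + f - O (k(O, f) = 3 + (f - O) = 3 + f - O)
(107 - 27)/(-42 - 12) + k(22, 7) = (107 - 27)/(-42 - 12) + (3 + 7 - 1*22) = 80/(-54) + (3 + 7 - 22) = 80*(-1/54) - 12 = -40/27 - 12 = -364/27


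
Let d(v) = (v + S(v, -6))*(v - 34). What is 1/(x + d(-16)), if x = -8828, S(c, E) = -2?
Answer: -1/7928 ≈ -0.00012614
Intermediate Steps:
d(v) = (-34 + v)*(-2 + v) (d(v) = (v - 2)*(v - 34) = (-2 + v)*(-34 + v) = (-34 + v)*(-2 + v))
1/(x + d(-16)) = 1/(-8828 + (68 + (-16)**2 - 36*(-16))) = 1/(-8828 + (68 + 256 + 576)) = 1/(-8828 + 900) = 1/(-7928) = -1/7928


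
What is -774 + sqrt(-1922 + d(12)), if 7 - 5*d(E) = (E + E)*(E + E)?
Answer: -774 + 3*I*sqrt(5655)/5 ≈ -774.0 + 45.12*I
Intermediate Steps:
d(E) = 7/5 - 4*E**2/5 (d(E) = 7/5 - (E + E)*(E + E)/5 = 7/5 - 2*E*2*E/5 = 7/5 - 4*E**2/5)
-774 + sqrt(-1922 + d(12)) = -774 + sqrt(-1922 + (7/5 - 4/5*12**2)) = -774 + sqrt(-1922 + (7/5 - 4/5*144)) = -774 + sqrt(-1922 + (7/5 - 576/5)) = -774 + sqrt(-1922 - 569/5) = -774 + sqrt(-10179/5) = -774 + 3*I*sqrt(5655)/5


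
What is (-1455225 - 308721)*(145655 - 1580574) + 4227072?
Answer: 2531123857446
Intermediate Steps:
(-1455225 - 308721)*(145655 - 1580574) + 4227072 = -1763946*(-1434919) + 4227072 = 2531119630374 + 4227072 = 2531123857446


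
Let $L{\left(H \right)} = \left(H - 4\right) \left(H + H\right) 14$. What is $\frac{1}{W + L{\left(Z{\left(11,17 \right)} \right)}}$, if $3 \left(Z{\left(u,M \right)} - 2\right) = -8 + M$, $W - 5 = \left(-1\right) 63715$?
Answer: $- \frac{1}{63570} \approx -1.5731 \cdot 10^{-5}$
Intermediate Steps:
$W = -63710$ ($W = 5 - 63715 = -63710$)
$Z{\left(u,M \right)} = - \frac{2}{3} + \frac{M}{3}$ ($Z{\left(u,M \right)} = 2 + \frac{-8 + M}{3} = 2 + \left(- \frac{8}{3} + \frac{M}{3}\right) = - \frac{2}{3} + \frac{M}{3}$)
$L{\left(H \right)} = 28 H \left(-4 + H\right)$ ($L{\left(H \right)} = \left(-4 + H\right) 2 H 14 = 2 H \left(-4 + H\right) 14 = 28 H \left(-4 + H\right)$)
$\frac{1}{W + L{\left(Z{\left(11,17 \right)} \right)}} = \frac{1}{-63710 + 28 \left(- \frac{2}{3} + \frac{1}{3} \cdot 17\right) \left(-4 + \left(- \frac{2}{3} + \frac{1}{3} \cdot 17\right)\right)} = \frac{1}{-63710 + 28 \left(- \frac{2}{3} + \frac{17}{3}\right) \left(-4 + \left(- \frac{2}{3} + \frac{17}{3}\right)\right)} = \frac{1}{-63710 + 28 \cdot 5 \left(-4 + 5\right)} = \frac{1}{-63710 + 28 \cdot 5 \cdot 1} = \frac{1}{-63710 + 140} = \frac{1}{-63570} = - \frac{1}{63570}$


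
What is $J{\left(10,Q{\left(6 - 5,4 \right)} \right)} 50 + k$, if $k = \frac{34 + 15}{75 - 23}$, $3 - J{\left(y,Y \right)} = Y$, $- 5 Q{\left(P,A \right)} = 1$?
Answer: $\frac{8369}{52} \approx 160.94$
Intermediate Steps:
$Q{\left(P,A \right)} = - \frac{1}{5}$ ($Q{\left(P,A \right)} = \left(- \frac{1}{5}\right) 1 = - \frac{1}{5}$)
$J{\left(y,Y \right)} = 3 - Y$
$k = \frac{49}{52} \approx 0.94231$
$J{\left(10,Q{\left(6 - 5,4 \right)} \right)} 50 + k = \left(3 - - \frac{1}{5}\right) 50 + \frac{49}{52} = \left(3 + \frac{1}{5}\right) 50 + \frac{49}{52} = \frac{16}{5} \cdot 50 + \frac{49}{52} = 160 + \frac{49}{52} = \frac{8369}{52}$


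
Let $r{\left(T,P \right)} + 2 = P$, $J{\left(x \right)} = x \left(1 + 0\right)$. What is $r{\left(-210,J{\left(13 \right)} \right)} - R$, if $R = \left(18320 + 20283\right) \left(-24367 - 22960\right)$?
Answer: $1826964192$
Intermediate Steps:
$J{\left(x \right)} = x$ ($J{\left(x \right)} = x 1 = x$)
$r{\left(T,P \right)} = -2 + P$
$R = -1826964181$ ($R = 38603 \left(-47327\right) = -1826964181$)
$r{\left(-210,J{\left(13 \right)} \right)} - R = \left(-2 + 13\right) - -1826964181 = 11 + 1826964181 = 1826964192$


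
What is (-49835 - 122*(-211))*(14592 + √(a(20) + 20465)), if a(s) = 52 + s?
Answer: -351565056 - 24093*√20537 ≈ -3.5502e+8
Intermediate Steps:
(-49835 - 122*(-211))*(14592 + √(a(20) + 20465)) = (-49835 - 122*(-211))*(14592 + √((52 + 20) + 20465)) = (-49835 + 25742)*(14592 + √(72 + 20465)) = -24093*(14592 + √20537) = -351565056 - 24093*√20537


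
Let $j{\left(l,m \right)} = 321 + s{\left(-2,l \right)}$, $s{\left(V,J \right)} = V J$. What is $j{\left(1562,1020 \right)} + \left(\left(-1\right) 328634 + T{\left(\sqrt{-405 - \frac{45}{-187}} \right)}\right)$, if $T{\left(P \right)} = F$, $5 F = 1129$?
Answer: $- \frac{1656056}{5} \approx -3.3121 \cdot 10^{5}$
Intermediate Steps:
$F = \frac{1129}{5}$ ($F = \frac{1}{5} \cdot 1129 = \frac{1129}{5} \approx 225.8$)
$s{\left(V,J \right)} = J V$
$T{\left(P \right)} = \frac{1129}{5}$
$j{\left(l,m \right)} = 321 - 2 l$ ($j{\left(l,m \right)} = 321 + l \left(-2\right) = 321 - 2 l$)
$j{\left(1562,1020 \right)} + \left(\left(-1\right) 328634 + T{\left(\sqrt{-405 - \frac{45}{-187}} \right)}\right) = \left(321 - 3124\right) + \left(\left(-1\right) 328634 + \frac{1129}{5}\right) = \left(321 - 3124\right) + \left(-328634 + \frac{1129}{5}\right) = -2803 - \frac{1642041}{5} = - \frac{1656056}{5}$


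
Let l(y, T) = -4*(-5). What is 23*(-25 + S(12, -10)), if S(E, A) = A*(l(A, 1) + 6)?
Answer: -6555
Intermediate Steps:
l(y, T) = 20
S(E, A) = 26*A (S(E, A) = A*(20 + 6) = A*26 = 26*A)
23*(-25 + S(12, -10)) = 23*(-25 + 26*(-10)) = 23*(-25 - 260) = 23*(-285) = -6555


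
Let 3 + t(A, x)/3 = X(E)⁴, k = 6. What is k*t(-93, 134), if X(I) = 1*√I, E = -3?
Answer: 108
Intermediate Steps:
X(I) = √I
t(A, x) = 18 (t(A, x) = -9 + 3*(√(-3))⁴ = -9 + 3*(I*√3)⁴ = -9 + 3*9 = -9 + 27 = 18)
k*t(-93, 134) = 6*18 = 108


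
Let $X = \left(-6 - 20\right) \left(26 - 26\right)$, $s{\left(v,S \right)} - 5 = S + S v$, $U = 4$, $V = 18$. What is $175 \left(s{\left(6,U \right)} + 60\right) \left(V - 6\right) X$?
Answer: $0$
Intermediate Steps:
$s{\left(v,S \right)} = 5 + S + S v$ ($s{\left(v,S \right)} = 5 + \left(S + S v\right) = 5 + S + S v$)
$X = 0$ ($X = \left(-26\right) 0 = 0$)
$175 \left(s{\left(6,U \right)} + 60\right) \left(V - 6\right) X = 175 \left(\left(5 + 4 + 4 \cdot 6\right) + 60\right) \left(18 - 6\right) 0 = 175 \left(\left(5 + 4 + 24\right) + 60\right) 12 \cdot 0 = 175 \left(33 + 60\right) 12 \cdot 0 = 175 \cdot 93 \cdot 12 \cdot 0 = 175 \cdot 1116 \cdot 0 = 195300 \cdot 0 = 0$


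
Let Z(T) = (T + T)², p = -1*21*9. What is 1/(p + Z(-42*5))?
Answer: 1/176211 ≈ 5.6750e-6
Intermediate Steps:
p = -189 (p = -21*9 = -189)
Z(T) = 4*T² (Z(T) = (2*T)² = 4*T²)
1/(p + Z(-42*5)) = 1/(-189 + 4*(-42*5)²) = 1/(-189 + 4*(-210)²) = 1/(-189 + 4*44100) = 1/(-189 + 176400) = 1/176211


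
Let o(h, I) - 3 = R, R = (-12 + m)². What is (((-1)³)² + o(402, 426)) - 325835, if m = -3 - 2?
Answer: -325542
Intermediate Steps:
m = -5
R = 289 (R = (-12 - 5)² = (-17)² = 289)
o(h, I) = 292 (o(h, I) = 3 + 289 = 292)
(((-1)³)² + o(402, 426)) - 325835 = (((-1)³)² + 292) - 325835 = ((-1)² + 292) - 325835 = (1 + 292) - 325835 = 293 - 325835 = -325542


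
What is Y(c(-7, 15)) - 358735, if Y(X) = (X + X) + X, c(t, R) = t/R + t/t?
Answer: -1793667/5 ≈ -3.5873e+5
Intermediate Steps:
c(t, R) = 1 + t/R (c(t, R) = t/R + 1 = 1 + t/R)
Y(X) = 3*X (Y(X) = 2*X + X = 3*X)
Y(c(-7, 15)) - 358735 = 3*((15 - 7)/15) - 358735 = 3*((1/15)*8) - 358735 = 3*(8/15) - 358735 = 8/5 - 358735 = -1793667/5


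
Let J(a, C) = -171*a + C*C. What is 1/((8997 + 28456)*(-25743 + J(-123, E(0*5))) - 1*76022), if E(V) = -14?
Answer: -1/169138864 ≈ -5.9123e-9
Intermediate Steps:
J(a, C) = C² - 171*a (J(a, C) = -171*a + C² = C² - 171*a)
1/((8997 + 28456)*(-25743 + J(-123, E(0*5))) - 1*76022) = 1/((8997 + 28456)*(-25743 + ((-14)² - 171*(-123))) - 1*76022) = 1/(37453*(-25743 + (196 + 21033)) - 76022) = 1/(37453*(-25743 + 21229) - 76022) = 1/(37453*(-4514) - 76022) = 1/(-169062842 - 76022) = 1/(-169138864) = -1/169138864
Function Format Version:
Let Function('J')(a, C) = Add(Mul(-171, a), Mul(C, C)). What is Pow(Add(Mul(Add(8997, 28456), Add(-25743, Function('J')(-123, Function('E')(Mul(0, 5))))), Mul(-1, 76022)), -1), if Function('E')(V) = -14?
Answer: Rational(-1, 169138864) ≈ -5.9123e-9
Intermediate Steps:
Function('J')(a, C) = Add(Pow(C, 2), Mul(-171, a)) (Function('J')(a, C) = Add(Mul(-171, a), Pow(C, 2)) = Add(Pow(C, 2), Mul(-171, a)))
Pow(Add(Mul(Add(8997, 28456), Add(-25743, Function('J')(-123, Function('E')(Mul(0, 5))))), Mul(-1, 76022)), -1) = Pow(Add(Mul(Add(8997, 28456), Add(-25743, Add(Pow(-14, 2), Mul(-171, -123)))), Mul(-1, 76022)), -1) = Pow(Add(Mul(37453, Add(-25743, Add(196, 21033))), -76022), -1) = Pow(Add(Mul(37453, Add(-25743, 21229)), -76022), -1) = Pow(Add(Mul(37453, -4514), -76022), -1) = Pow(Add(-169062842, -76022), -1) = Pow(-169138864, -1) = Rational(-1, 169138864)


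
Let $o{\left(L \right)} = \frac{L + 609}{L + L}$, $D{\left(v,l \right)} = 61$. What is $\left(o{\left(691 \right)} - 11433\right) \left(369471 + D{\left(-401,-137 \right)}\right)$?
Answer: $- \frac{2919137619196}{691} \approx -4.2245 \cdot 10^{9}$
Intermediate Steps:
$o{\left(L \right)} = \frac{609 + L}{2 L}$
$\left(o{\left(691 \right)} - 11433\right) \left(369471 + D{\left(-401,-137 \right)}\right) = \left(\frac{609 + 691}{2 \cdot 691} - 11433\right) \left(369471 + 61\right) = \left(\frac{1}{2} \cdot \frac{1}{691} \cdot 1300 - 11433\right) 369532 = \left(\frac{650}{691} - 11433\right) 369532 = \left(- \frac{7899553}{691}\right) 369532 = - \frac{2919137619196}{691}$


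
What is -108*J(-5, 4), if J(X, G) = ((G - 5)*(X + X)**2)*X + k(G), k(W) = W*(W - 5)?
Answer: -53568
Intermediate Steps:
k(W) = W*(-5 + W)
J(X, G) = G*(-5 + G) + 4*X**3*(-5 + G) (J(X, G) = ((G - 5)*(X + X)**2)*X + G*(-5 + G) = ((-5 + G)*(2*X)**2)*X + G*(-5 + G) = ((-5 + G)*(4*X**2))*X + G*(-5 + G) = (4*X**2*(-5 + G))*X + G*(-5 + G) = 4*X**3*(-5 + G) + G*(-5 + G) = G*(-5 + G) + 4*X**3*(-5 + G))
-108*J(-5, 4) = -108*(-20*(-5)**3 + 4*(-5 + 4) + 4*4*(-5)**3) = -108*(-20*(-125) + 4*(-1) + 4*4*(-125)) = -108*(2500 - 4 - 2000) = -108*496 = -9*5952 = -53568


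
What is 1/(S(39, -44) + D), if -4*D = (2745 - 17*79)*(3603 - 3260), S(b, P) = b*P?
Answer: -2/243875 ≈ -8.2009e-6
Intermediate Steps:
S(b, P) = P*b
D = -240443/2 (D = -(2745 - 17*79)*(3603 - 3260)/4 = -(2745 - 1343)*343/4 = -701*343/2 = -¼*480886 = -240443/2 ≈ -1.2022e+5)
1/(S(39, -44) + D) = 1/(-44*39 - 240443/2) = 1/(-1716 - 240443/2) = 1/(-243875/2) = -2/243875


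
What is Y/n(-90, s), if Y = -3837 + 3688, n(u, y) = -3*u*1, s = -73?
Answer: -149/270 ≈ -0.55185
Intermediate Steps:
n(u, y) = -3*u
Y = -149
Y/n(-90, s) = -149/((-3*(-90))) = -149/270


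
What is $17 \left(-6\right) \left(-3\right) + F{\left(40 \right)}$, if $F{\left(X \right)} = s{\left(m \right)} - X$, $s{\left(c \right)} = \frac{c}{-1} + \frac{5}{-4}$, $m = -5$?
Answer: $\frac{1079}{4} \approx 269.75$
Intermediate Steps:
$s{\left(c \right)} = - \frac{5}{4} - c$ ($s{\left(c \right)} = c \left(-1\right) + 5 \left(- \frac{1}{4}\right) = - c - \frac{5}{4} = - \frac{5}{4} - c$)
$F{\left(X \right)} = \frac{15}{4} - X$ ($F{\left(X \right)} = \left(- \frac{5}{4} - -5\right) - X = \left(- \frac{5}{4} + 5\right) - X = \frac{15}{4} - X$)
$17 \left(-6\right) \left(-3\right) + F{\left(40 \right)} = 17 \left(-6\right) \left(-3\right) + \left(\frac{15}{4} - 40\right) = \left(-102\right) \left(-3\right) + \left(\frac{15}{4} - 40\right) = 306 - \frac{145}{4} = \frac{1079}{4}$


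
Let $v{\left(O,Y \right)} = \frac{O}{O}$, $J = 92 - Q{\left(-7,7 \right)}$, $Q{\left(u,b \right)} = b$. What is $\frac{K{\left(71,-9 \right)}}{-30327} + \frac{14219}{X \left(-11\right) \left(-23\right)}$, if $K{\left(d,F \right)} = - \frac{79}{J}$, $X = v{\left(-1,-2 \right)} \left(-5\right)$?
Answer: $- \frac{666428494}{59289285} \approx -11.24$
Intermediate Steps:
$J = 85$ ($J = 92 - 7 = 85$)
$v{\left(O,Y \right)} = 1$
$X = -5$ ($X = 1 \left(-5\right) = -5$)
$K{\left(d,F \right)} = - \frac{79}{85}$
$\frac{K{\left(71,-9 \right)}}{-30327} + \frac{14219}{X \left(-11\right) \left(-23\right)} = - \frac{79}{85 \left(-30327\right)} + \frac{14219}{\left(-5\right) \left(-11\right) \left(-23\right)} = \left(- \frac{79}{85}\right) \left(- \frac{1}{30327}\right) + \frac{14219}{55 \left(-23\right)} = \frac{79}{2577795} + \frac{14219}{-1265} = \frac{79}{2577795} + 14219 \left(- \frac{1}{1265}\right) = \frac{79}{2577795} - \frac{14219}{1265} = - \frac{666428494}{59289285}$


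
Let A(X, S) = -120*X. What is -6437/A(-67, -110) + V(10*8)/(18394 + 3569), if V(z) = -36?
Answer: -47221757/58860840 ≈ -0.80226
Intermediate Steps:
-6437/A(-67, -110) + V(10*8)/(18394 + 3569) = -6437/((-120*(-67))) - 36/(18394 + 3569) = -6437/8040 - 36/21963 = -6437*1/8040 - 36*1/21963 = -6437/8040 - 12/7321 = -47221757/58860840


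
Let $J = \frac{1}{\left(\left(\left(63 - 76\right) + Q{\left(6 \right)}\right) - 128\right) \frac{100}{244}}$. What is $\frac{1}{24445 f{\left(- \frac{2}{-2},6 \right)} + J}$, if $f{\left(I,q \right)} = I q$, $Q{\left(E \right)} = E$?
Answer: $\frac{3375}{495011189} \approx 6.818 \cdot 10^{-6}$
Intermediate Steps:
$J = - \frac{61}{3375}$ ($J = \frac{1}{\left(\left(\left(63 - 76\right) + 6\right) - 128\right) \frac{100}{244}} = \frac{1}{\left(\left(-13 + 6\right) - 128\right) 100 \cdot \frac{1}{244}} = \frac{1}{\left(-7 - 128\right) \frac{25}{61}} = \frac{1}{\left(-135\right) \frac{25}{61}} = \frac{1}{- \frac{3375}{61}} = - \frac{61}{3375} \approx -0.018074$)
$\frac{1}{24445 f{\left(- \frac{2}{-2},6 \right)} + J} = \frac{1}{24445 - \frac{2}{-2} \cdot 6 - \frac{61}{3375}} = \frac{1}{24445 \left(-2\right) \left(- \frac{1}{2}\right) 6 - \frac{61}{3375}} = \frac{1}{24445 \cdot 1 \cdot 6 - \frac{61}{3375}} = \frac{1}{24445 \cdot 6 - \frac{61}{3375}} = \frac{1}{146670 - \frac{61}{3375}} = \frac{1}{\frac{495011189}{3375}} = \frac{3375}{495011189}$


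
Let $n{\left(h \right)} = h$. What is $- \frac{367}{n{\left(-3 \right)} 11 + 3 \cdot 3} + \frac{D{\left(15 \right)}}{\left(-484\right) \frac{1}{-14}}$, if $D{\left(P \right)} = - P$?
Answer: $\frac{43147}{2904} \approx 14.858$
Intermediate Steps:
$- \frac{367}{n{\left(-3 \right)} 11 + 3 \cdot 3} + \frac{D{\left(15 \right)}}{\left(-484\right) \frac{1}{-14}} = - \frac{367}{\left(-3\right) 11 + 3 \cdot 3} + \frac{\left(-1\right) 15}{\left(-484\right) \frac{1}{-14}} = - \frac{367}{-33 + 9} - \frac{15}{\left(-484\right) \left(- \frac{1}{14}\right)} = - \frac{367}{-24} - \frac{15}{\frac{242}{7}} = \left(-367\right) \left(- \frac{1}{24}\right) - \frac{105}{242} = \frac{367}{24} - \frac{105}{242} = \frac{43147}{2904}$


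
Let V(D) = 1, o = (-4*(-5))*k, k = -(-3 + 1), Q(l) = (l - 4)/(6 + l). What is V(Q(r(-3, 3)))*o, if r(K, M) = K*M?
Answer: 40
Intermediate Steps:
Q(l) = (-4 + l)/(6 + l)
k = 2 (k = -1*(-2) = 2)
o = 40 (o = -4*(-5)*2 = 20*2 = 40)
V(Q(r(-3, 3)))*o = 1*40 = 40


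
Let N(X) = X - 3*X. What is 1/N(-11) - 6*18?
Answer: -2375/22 ≈ -107.95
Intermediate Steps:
N(X) = -2*X
1/N(-11) - 6*18 = 1/(-2*(-11)) - 6*18 = 1/22 - 1*108 = 1/22 - 108 = -2375/22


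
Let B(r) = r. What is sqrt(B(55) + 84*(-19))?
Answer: I*sqrt(1541) ≈ 39.256*I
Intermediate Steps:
sqrt(B(55) + 84*(-19)) = sqrt(55 + 84*(-19)) = sqrt(55 - 1596) = sqrt(-1541) = I*sqrt(1541)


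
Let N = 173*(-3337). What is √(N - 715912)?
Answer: I*√1293213 ≈ 1137.2*I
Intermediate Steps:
N = -577301
√(N - 715912) = √(-577301 - 715912) = √(-1293213) = I*√1293213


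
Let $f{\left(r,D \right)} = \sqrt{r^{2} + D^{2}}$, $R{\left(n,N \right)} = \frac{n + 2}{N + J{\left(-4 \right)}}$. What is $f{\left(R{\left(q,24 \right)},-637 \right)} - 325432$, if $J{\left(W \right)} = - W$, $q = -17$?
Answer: $-325432 + \frac{\sqrt{318123121}}{28} \approx -3.248 \cdot 10^{5}$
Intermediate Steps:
$R{\left(n,N \right)} = \frac{2 + n}{4 + N}$ ($R{\left(n,N \right)} = \frac{n + 2}{N - -4} = \frac{2 + n}{N + 4} = \frac{2 + n}{4 + N}$)
$f{\left(r,D \right)} = \sqrt{D^{2} + r^{2}}$
$f{\left(R{\left(q,24 \right)},-637 \right)} - 325432 = \sqrt{\left(-637\right)^{2} + \left(\frac{2 - 17}{4 + 24}\right)^{2}} - 325432 = \sqrt{405769 + \left(\frac{1}{28} \left(-15\right)\right)^{2}} - 325432 = \sqrt{405769 + \left(- \frac{15}{28}\right)^{2}} - 325432 = \sqrt{405769 + \frac{225}{784}} - 325432 = \sqrt{\frac{318123121}{784}} - 325432 = \frac{\sqrt{318123121}}{28} - 325432 = -325432 + \frac{\sqrt{318123121}}{28}$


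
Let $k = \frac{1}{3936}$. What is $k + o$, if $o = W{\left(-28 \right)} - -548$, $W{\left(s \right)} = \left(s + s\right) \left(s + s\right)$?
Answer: $\frac{14500225}{3936} \approx 3684.0$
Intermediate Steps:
$W{\left(s \right)} = 4 s^{2}$ ($W{\left(s \right)} = 2 s 2 s = 4 s^{2}$)
$k = \frac{1}{3936} \approx 0.00025406$
$o = 3684$ ($o = 4 \left(-28\right)^{2} - -548 = 4 \cdot 784 + 548 = 3136 + 548 = 3684$)
$k + o = \frac{1}{3936} + 3684 = \frac{14500225}{3936}$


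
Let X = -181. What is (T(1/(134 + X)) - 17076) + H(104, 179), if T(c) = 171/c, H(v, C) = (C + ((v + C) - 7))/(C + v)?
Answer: -7106524/283 ≈ -25111.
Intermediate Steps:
H(v, C) = (-7 + v + 2*C)/(C + v) (H(v, C) = (C + ((C + v) - 7))/(C + v) = (C + (-7 + C + v))/(C + v) = (-7 + v + 2*C)/(C + v))
(T(1/(134 + X)) - 17076) + H(104, 179) = (171/(1/(134 - 181)) - 17076) + (-7 + 104 + 2*179)/(179 + 104) = (171/(1/(-47)) - 17076) + (-7 + 104 + 358)/283 = (171/(-1/47) - 17076) + (1/283)*455 = (171*(-47) - 17076) + 455/283 = (-8037 - 17076) + 455/283 = -25113 + 455/283 = -7106524/283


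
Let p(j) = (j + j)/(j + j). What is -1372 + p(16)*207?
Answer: -1165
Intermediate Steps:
p(j) = 1 (p(j) = (2*j)/((2*j)) = (2*j)*(1/(2*j)) = 1)
-1372 + p(16)*207 = -1372 + 1*207 = -1372 + 207 = -1165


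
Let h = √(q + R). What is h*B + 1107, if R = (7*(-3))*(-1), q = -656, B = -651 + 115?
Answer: 1107 - 536*I*√635 ≈ 1107.0 - 13507.0*I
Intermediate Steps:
B = -536
R = 21 (R = -21*(-1) = 21)
h = I*√635 (h = √(-656 + 21) = √(-635) = I*√635 ≈ 25.199*I)
h*B + 1107 = (I*√635)*(-536) + 1107 = -536*I*√635 + 1107 = 1107 - 536*I*√635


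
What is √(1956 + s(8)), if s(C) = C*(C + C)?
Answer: 2*√521 ≈ 45.651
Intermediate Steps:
s(C) = 2*C² (s(C) = C*(2*C) = 2*C²)
√(1956 + s(8)) = √(1956 + 2*8²) = √(1956 + 2*64) = √(1956 + 128) = √2084 = 2*√521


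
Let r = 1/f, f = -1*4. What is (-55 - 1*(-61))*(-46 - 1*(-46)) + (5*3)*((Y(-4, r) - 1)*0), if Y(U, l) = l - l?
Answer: 0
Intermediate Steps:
f = -4
r = -¼ (r = 1/(-4) = -¼ ≈ -0.25000)
Y(U, l) = 0
(-55 - 1*(-61))*(-46 - 1*(-46)) + (5*3)*((Y(-4, r) - 1)*0) = (-55 - 1*(-61))*(-46 - 1*(-46)) + (5*3)*((0 - 1)*0) = (-55 + 61)*(-46 + 46) + 15*(-1*0) = 6*0 + 15*0 = 0 + 0 = 0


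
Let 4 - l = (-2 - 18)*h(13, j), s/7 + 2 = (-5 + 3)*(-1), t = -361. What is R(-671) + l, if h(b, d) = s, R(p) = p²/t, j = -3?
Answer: -448797/361 ≈ -1243.2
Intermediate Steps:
s = 0 (s = -14 + 7*((-5 + 3)*(-1)) = -14 + 7*(-2*(-1)) = -14 + 7*2 = -14 + 14 = 0)
R(p) = -p²/361 (R(p) = p²/(-361) = -p²/361)
h(b, d) = 0
l = 4 (l = 4 - (-2 - 18)*0 = 4 - (-20)*0 = 4 - 1*0 = 4 + 0 = 4)
R(-671) + l = -1/361*(-671)² + 4 = -1/361*450241 + 4 = -450241/361 + 4 = -448797/361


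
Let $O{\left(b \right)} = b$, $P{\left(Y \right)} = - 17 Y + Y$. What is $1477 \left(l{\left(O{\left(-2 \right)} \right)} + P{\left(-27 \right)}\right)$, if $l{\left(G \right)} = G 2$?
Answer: $632156$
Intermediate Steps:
$P{\left(Y \right)} = - 16 Y$
$l{\left(G \right)} = 2 G$
$1477 \left(l{\left(O{\left(-2 \right)} \right)} + P{\left(-27 \right)}\right) = 1477 \left(2 \left(-2\right) - -432\right) = 1477 \left(-4 + 432\right) = 1477 \cdot 428 = 632156$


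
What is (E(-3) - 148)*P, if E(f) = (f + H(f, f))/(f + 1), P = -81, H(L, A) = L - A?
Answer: 23733/2 ≈ 11867.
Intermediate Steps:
E(f) = f/(1 + f) (E(f) = (f + (f - f))/(f + 1) = (f + 0)/(1 + f) = f/(1 + f))
(E(-3) - 148)*P = (-3/(1 - 3) - 148)*(-81) = (-3/(-2) - 148)*(-81) = (-3*(-½) - 148)*(-81) = (3/2 - 148)*(-81) = -293/2*(-81) = 23733/2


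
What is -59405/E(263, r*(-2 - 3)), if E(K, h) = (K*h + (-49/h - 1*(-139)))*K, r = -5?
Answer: -1485125/44131663 ≈ -0.033652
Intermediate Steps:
E(K, h) = K*(139 - 49/h + K*h) (E(K, h) = (K*h + (-49/h + 139))*K = (K*h + (139 - 49/h))*K = (139 - 49/h + K*h)*K = K*(139 - 49/h + K*h))
-59405/E(263, r*(-2 - 3)) = -59405*(-5*(-2 - 3)/(263*(-49 + (-5*(-2 - 3))*(139 + 263*(-5*(-2 - 3)))))) = -59405*25/(263*(-49 + (-5*(-5))*(139 + 263*(-5*(-5))))) = -59405*25/(263*(-49 + 25*(139 + 263*25))) = -59405*25/(263*(-49 + 25*(139 + 6575))) = -59405*25/(263*(-49 + 25*6714)) = -59405*25/(263*(-49 + 167850)) = -59405/(263*(1/25)*167801) = -59405/44131663/25 = -59405*25/44131663 = -1485125/44131663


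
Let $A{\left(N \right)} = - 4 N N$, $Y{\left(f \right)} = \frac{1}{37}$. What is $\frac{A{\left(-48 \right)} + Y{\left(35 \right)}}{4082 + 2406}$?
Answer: $- \frac{340991}{240056} \approx -1.4205$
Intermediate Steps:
$Y{\left(f \right)} = \frac{1}{37}$
$A{\left(N \right)} = - 4 N^{2}$
$\frac{A{\left(-48 \right)} + Y{\left(35 \right)}}{4082 + 2406} = \frac{- 4 \left(-48\right)^{2} + \frac{1}{37}}{4082 + 2406} = \frac{\left(-4\right) 2304 + \frac{1}{37}}{6488} = \left(-9216 + \frac{1}{37}\right) \frac{1}{6488} = \left(- \frac{340991}{37}\right) \frac{1}{6488} = - \frac{340991}{240056}$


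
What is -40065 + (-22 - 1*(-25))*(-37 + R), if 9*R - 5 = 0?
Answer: -120523/3 ≈ -40174.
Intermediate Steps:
R = 5/9 (R = 5/9 + (⅑)*0 = 5/9 + 0 = 5/9 ≈ 0.55556)
-40065 + (-22 - 1*(-25))*(-37 + R) = -40065 + (-22 - 1*(-25))*(-37 + 5/9) = -40065 + (-22 + 25)*(-328/9) = -40065 + 3*(-328/9) = -40065 - 328/3 = -120523/3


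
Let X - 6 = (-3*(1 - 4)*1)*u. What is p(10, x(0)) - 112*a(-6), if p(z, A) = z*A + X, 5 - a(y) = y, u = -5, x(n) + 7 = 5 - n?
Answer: -1291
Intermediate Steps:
x(n) = -2 - n (x(n) = -7 + (5 - n) = -2 - n)
a(y) = 5 - y
X = -39 (X = 6 + (-3*(1 - 4)*1)*(-5) = 6 + (-3*(-3)*1)*(-5) = 6 + (9*1)*(-5) = 6 + 9*(-5) = 6 - 45 = -39)
p(z, A) = -39 + A*z (p(z, A) = z*A - 39 = A*z - 39 = -39 + A*z)
p(10, x(0)) - 112*a(-6) = (-39 + (-2 - 1*0)*10) - 112*(5 - 1*(-6)) = (-39 + (-2 + 0)*10) - 112*(5 + 6) = (-39 - 2*10) - 112*11 = (-39 - 20) - 1232 = -59 - 1232 = -1291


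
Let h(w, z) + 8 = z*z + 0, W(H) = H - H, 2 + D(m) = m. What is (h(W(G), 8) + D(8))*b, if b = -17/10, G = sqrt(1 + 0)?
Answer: -527/5 ≈ -105.40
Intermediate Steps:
G = 1 (G = sqrt(1) = 1)
D(m) = -2 + m
W(H) = 0
h(w, z) = -8 + z**2 (h(w, z) = -8 + (z*z + 0) = -8 + (z**2 + 0) = -8 + z**2)
b = -17/10 (b = -17*1/10 = -17/10 ≈ -1.7000)
(h(W(G), 8) + D(8))*b = ((-8 + 8**2) + (-2 + 8))*(-17/10) = ((-8 + 64) + 6)*(-17/10) = (56 + 6)*(-17/10) = 62*(-17/10) = -527/5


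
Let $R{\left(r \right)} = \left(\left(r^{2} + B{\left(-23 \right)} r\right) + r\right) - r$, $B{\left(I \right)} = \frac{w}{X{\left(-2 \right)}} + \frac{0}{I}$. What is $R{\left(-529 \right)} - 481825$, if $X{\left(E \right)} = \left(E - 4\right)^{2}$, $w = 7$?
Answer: $- \frac{7275127}{36} \approx -2.0209 \cdot 10^{5}$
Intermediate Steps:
$X{\left(E \right)} = \left(-4 + E\right)^{2}$
$B{\left(I \right)} = \frac{7}{36}$ ($B{\left(I \right)} = \frac{7}{\left(-4 - 2\right)^{2}} + \frac{0}{I} = \frac{7}{\left(-6\right)^{2}} + 0 = \frac{7}{36} + 0 = \frac{7}{36}$)
$R{\left(r \right)} = r^{2} + \frac{7 r}{36}$ ($R{\left(r \right)} = \left(\left(r^{2} + \frac{7 r}{36}\right) + r\right) - r = \left(r^{2} + \frac{43 r}{36}\right) - r = r^{2} + \frac{7 r}{36}$)
$R{\left(-529 \right)} - 481825 = \frac{1}{36} \left(-529\right) \left(7 + 36 \left(-529\right)\right) - 481825 = \frac{1}{36} \left(-529\right) \left(7 - 19044\right) - 481825 = \frac{1}{36} \left(-529\right) \left(-19037\right) - 481825 = \frac{10070573}{36} - 481825 = - \frac{7275127}{36}$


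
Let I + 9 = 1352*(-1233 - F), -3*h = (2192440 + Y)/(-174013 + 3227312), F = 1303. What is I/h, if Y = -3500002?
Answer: -10468788268619/435854 ≈ -2.4019e+7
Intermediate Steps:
h = 435854/3053299 (h = -(2192440 - 3500002)/(3*(-174013 + 3227312)) = -(-435854)/3053299 = -⅓*(-1307562/3053299) = 435854/3053299 ≈ 0.14275)
I = -3428681 (I = -9 + 1352*(-1233 - 1*1303) = -9 + 1352*(-1233 - 1303) = -9 + 1352*(-2536) = -9 - 3428672 = -3428681)
I/h = -3428681/435854/3053299 = -3428681*3053299/435854 = -10468788268619/435854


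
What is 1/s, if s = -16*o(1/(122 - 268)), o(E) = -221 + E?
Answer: 73/258136 ≈ 0.00028280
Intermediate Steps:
s = 258136/73 (s = -16*(-221 + 1/(122 - 268)) = -16*(-221 + 1/(-146)) = -16*(-221 - 1/146) = -16*(-32267/146) = 258136/73 ≈ 3536.1)
1/s = 1/(258136/73) = 73/258136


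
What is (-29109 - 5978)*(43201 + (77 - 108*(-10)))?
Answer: -1556389146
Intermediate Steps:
(-29109 - 5978)*(43201 + (77 - 108*(-10))) = -35087*(43201 + (77 + 1080)) = -35087*(43201 + 1157) = -35087*44358 = -1556389146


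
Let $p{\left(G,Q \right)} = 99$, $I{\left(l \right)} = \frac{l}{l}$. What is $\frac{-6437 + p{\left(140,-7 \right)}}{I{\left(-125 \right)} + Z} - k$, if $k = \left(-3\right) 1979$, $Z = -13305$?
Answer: $\frac{39496093}{6652} \approx 5937.5$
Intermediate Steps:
$I{\left(l \right)} = 1$
$k = -5937$
$\frac{-6437 + p{\left(140,-7 \right)}}{I{\left(-125 \right)} + Z} - k = \frac{-6437 + 99}{1 - 13305} - -5937 = - \frac{6338}{-13304} + 5937 = \left(-6338\right) \left(- \frac{1}{13304}\right) + 5937 = \frac{3169}{6652} + 5937 = \frac{39496093}{6652}$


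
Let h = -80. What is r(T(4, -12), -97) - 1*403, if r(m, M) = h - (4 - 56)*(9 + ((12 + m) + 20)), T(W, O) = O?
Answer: 1025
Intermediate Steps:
r(m, M) = 2052 + 52*m (r(m, M) = -80 - (4 - 56)*(9 + ((12 + m) + 20)) = -80 - (-52)*(9 + (32 + m)) = -80 - (-52)*(41 + m) = -80 - (-2132 - 52*m) = -80 + (2132 + 52*m) = 2052 + 52*m)
r(T(4, -12), -97) - 1*403 = (2052 + 52*(-12)) - 1*403 = (2052 - 624) - 403 = 1428 - 403 = 1025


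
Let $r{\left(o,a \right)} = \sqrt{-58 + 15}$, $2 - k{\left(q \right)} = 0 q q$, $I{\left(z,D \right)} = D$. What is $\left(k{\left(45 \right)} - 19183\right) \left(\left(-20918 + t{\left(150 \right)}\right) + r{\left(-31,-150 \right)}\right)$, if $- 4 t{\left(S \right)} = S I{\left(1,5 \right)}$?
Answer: $\frac{809649191}{2} - 19181 i \sqrt{43} \approx 4.0482 \cdot 10^{8} - 1.2578 \cdot 10^{5} i$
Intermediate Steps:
$k{\left(q \right)} = 2$ ($k{\left(q \right)} = 2 - 0 q q = 2 - 0 q = 2 - 0 = 2 + 0 = 2$)
$t{\left(S \right)} = - \frac{5 S}{4}$ ($t{\left(S \right)} = - \frac{S 5}{4} = - \frac{5 S}{4}$)
$r{\left(o,a \right)} = i \sqrt{43}$ ($r{\left(o,a \right)} = \sqrt{-43} = i \sqrt{43}$)
$\left(k{\left(45 \right)} - 19183\right) \left(\left(-20918 + t{\left(150 \right)}\right) + r{\left(-31,-150 \right)}\right) = \left(2 - 19183\right) \left(\left(-20918 - \frac{375}{2}\right) + i \sqrt{43}\right) = - 19181 \left(\left(-20918 - \frac{375}{2}\right) + i \sqrt{43}\right) = - 19181 \left(- \frac{42211}{2} + i \sqrt{43}\right) = \frac{809649191}{2} - 19181 i \sqrt{43}$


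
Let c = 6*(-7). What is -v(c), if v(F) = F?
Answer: 42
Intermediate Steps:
c = -42
-v(c) = -1*(-42) = 42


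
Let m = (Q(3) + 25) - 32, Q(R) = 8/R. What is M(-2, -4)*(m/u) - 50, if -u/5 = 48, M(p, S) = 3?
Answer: -11987/240 ≈ -49.946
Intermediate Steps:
m = -13/3 (m = (8/3 + 25) - 32 = 83/3 - 32 = -13/3 ≈ -4.3333)
u = -240 (u = -5*48 = -240)
M(-2, -4)*(m/u) - 50 = 3*(-13/3/(-240)) - 50 = 3*(-13/3*(-1/240)) - 50 = 3*(13/720) - 50 = 13/240 - 50 = -11987/240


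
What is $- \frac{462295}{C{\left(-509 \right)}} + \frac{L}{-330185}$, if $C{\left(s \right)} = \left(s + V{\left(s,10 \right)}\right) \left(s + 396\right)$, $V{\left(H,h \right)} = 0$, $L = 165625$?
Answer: $- \frac{32433825540}{3798250129} \approx -8.5392$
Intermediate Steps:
$C{\left(s \right)} = s \left(396 + s\right)$ ($C{\left(s \right)} = \left(s + 0\right) \left(s + 396\right) = s \left(396 + s\right)$)
$- \frac{462295}{C{\left(-509 \right)}} + \frac{L}{-330185} = - \frac{462295}{\left(-509\right) \left(396 - 509\right)} + \frac{165625}{-330185} = - \frac{462295}{\left(-509\right) \left(-113\right)} + 165625 \left(- \frac{1}{330185}\right) = - \frac{462295}{57517} - \frac{33125}{66037} = - \frac{32433825540}{3798250129}$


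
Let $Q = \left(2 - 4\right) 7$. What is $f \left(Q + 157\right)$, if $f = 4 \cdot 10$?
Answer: $5720$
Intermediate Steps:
$f = 40$
$Q = -14$ ($Q = \left(-2\right) 7 = -14$)
$f \left(Q + 157\right) = 40 \left(-14 + 157\right) = 40 \cdot 143 = 5720$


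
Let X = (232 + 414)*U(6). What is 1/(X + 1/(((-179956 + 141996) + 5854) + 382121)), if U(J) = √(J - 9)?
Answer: 350015/153376775735688301 - 79141783145350*I*√3/153376775735688301 ≈ 2.2821e-12 - 0.00089373*I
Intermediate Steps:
U(J) = √(-9 + J)
X = 646*I*√3 (X = (232 + 414)*√(-9 + 6) = 646*√(-3) = 646*(I*√3) = 646*I*√3 ≈ 1118.9*I)
1/(X + 1/(((-179956 + 141996) + 5854) + 382121)) = 1/(646*I*√3 + 1/(((-179956 + 141996) + 5854) + 382121)) = 1/(646*I*√3 + 1/((-37960 + 5854) + 382121)) = 1/(646*I*√3 + 1/(-32106 + 382121)) = 1/(646*I*√3 + 1/350015) = 1/(1/350015 + 646*I*√3)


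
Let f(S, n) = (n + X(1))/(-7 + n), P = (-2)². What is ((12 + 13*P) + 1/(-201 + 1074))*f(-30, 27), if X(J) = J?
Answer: 391111/4365 ≈ 89.602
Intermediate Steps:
P = 4
f(S, n) = (1 + n)/(-7 + n) (f(S, n) = (n + 1)/(-7 + n) = (1 + n)/(-7 + n))
((12 + 13*P) + 1/(-201 + 1074))*f(-30, 27) = ((12 + 13*4) + 1/(-201 + 1074))*((1 + 27)/(-7 + 27)) = ((12 + 52) + 1/873)*(28/20) = (64 + 1/873)*((1/20)*28) = (55873/873)*(7/5) = 391111/4365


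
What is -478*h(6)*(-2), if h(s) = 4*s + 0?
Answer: 22944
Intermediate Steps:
h(s) = 4*s
-478*h(6)*(-2) = -478*4*6*(-2) = -11472*(-2) = -478*(-48) = 22944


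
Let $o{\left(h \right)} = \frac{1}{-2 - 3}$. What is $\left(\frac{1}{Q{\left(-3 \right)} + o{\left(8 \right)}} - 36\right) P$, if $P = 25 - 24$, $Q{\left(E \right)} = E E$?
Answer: $- \frac{1579}{44} \approx -35.886$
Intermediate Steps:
$o{\left(h \right)} = - \frac{1}{5}$ ($o{\left(h \right)} = \frac{1}{-5} = - \frac{1}{5}$)
$Q{\left(E \right)} = E^{2}$
$P = 1$ ($P = 25 - 24 = 1$)
$\left(\frac{1}{Q{\left(-3 \right)} + o{\left(8 \right)}} - 36\right) P = \left(\frac{1}{\left(-3\right)^{2} - \frac{1}{5}} - 36\right) 1 = \left(\frac{1}{9 - \frac{1}{5}} - 36\right) 1 = \left(\frac{1}{\frac{44}{5}} - 36\right) 1 = \left(\frac{5}{44} - 36\right) 1 = \left(- \frac{1579}{44}\right) 1 = - \frac{1579}{44}$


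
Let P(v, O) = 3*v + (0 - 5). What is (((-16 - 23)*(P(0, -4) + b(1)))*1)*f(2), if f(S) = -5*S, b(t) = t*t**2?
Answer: -1560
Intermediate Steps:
b(t) = t**3
P(v, O) = -5 + 3*v (P(v, O) = 3*v - 5 = -5 + 3*v)
(((-16 - 23)*(P(0, -4) + b(1)))*1)*f(2) = (((-16 - 23)*((-5 + 3*0) + 1**3))*1)*(-5*2) = (-39*((-5 + 0) + 1)*1)*(-10) = (-39*(-5 + 1)*1)*(-10) = (-39*(-4)*1)*(-10) = (156*1)*(-10) = 156*(-10) = -1560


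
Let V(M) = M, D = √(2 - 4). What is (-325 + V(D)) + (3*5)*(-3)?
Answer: -370 + I*√2 ≈ -370.0 + 1.4142*I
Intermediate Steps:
D = I*√2 (D = √(-2) = I*√2 ≈ 1.4142*I)
(-325 + V(D)) + (3*5)*(-3) = (-325 + I*√2) + (3*5)*(-3) = (-325 + I*√2) + 15*(-3) = (-325 + I*√2) - 45 = -370 + I*√2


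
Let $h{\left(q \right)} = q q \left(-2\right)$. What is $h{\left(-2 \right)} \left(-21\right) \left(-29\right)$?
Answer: $-4872$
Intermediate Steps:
$h{\left(q \right)} = - 2 q^{2}$ ($h{\left(q \right)} = q^{2} \left(-2\right) = - 2 q^{2}$)
$h{\left(-2 \right)} \left(-21\right) \left(-29\right) = - 2 \left(-2\right)^{2} \left(-21\right) \left(-29\right) = \left(-2\right) 4 \left(-21\right) \left(-29\right) = \left(-8\right) \left(-21\right) \left(-29\right) = 168 \left(-29\right) = -4872$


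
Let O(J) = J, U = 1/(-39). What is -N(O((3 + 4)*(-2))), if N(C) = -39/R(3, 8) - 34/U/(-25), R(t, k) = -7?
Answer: 8307/175 ≈ 47.469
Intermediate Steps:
U = -1/39 ≈ -0.025641
N(C) = -8307/175 (N(C) = -39/(-7) - 34/(-1/39)/(-25) = -39*(-1/7) - 34*(-39)*(-1/25) = 39/7 + 1326*(-1/25) = 39/7 - 1326/25 = -8307/175)
-N(O((3 + 4)*(-2))) = -1*(-8307/175) = 8307/175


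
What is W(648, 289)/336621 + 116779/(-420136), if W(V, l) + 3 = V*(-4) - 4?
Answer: -40402197223/141426600456 ≈ -0.28568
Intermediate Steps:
W(V, l) = -7 - 4*V (W(V, l) = -3 + (V*(-4) - 4) = -3 + (-4*V - 4) = -3 + (-4 - 4*V) = -7 - 4*V)
W(648, 289)/336621 + 116779/(-420136) = (-7 - 4*648)/336621 + 116779/(-420136) = (-7 - 2592)*(1/336621) + 116779*(-1/420136) = -2599*1/336621 - 116779/420136 = -2599/336621 - 116779/420136 = -40402197223/141426600456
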